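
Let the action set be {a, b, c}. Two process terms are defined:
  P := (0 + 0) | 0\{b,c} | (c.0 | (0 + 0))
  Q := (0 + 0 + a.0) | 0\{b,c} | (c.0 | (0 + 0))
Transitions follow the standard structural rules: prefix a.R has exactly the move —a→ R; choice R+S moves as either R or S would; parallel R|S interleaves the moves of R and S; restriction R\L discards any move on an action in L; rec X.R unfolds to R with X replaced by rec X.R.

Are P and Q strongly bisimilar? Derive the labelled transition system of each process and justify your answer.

NO

P's transition system — 2 states:
  m0 = (0 + 0) | 0\{b,c} | (c.0 | (0 + 0)) → --c--▸ m1
  m1 = (0 + 0) | 0\{b,c} | (0 | (0 + 0)) → (no moves)
Q's transition system — 4 states:
  n0 = (0 + 0 + a.0) | 0\{b,c} | (c.0 | (0 + 0)) → --a--▸ n1, --c--▸ n2
  n1 = 0 | 0\{b,c} | (c.0 | (0 + 0)) → --c--▸ n3
  n2 = (0 + 0 + a.0) | 0\{b,c} | (0 | (0 + 0)) → --a--▸ n3
  n3 = 0 | 0\{b,c} | (0 | (0 + 0)) → (no moves)
Bisimilarity quotient blocks:
  B0 = {m0, n1}
  B1 = {m1, n3}
  B2 = {n0}
  B3 = {n2}
m0 ∈ B0, n0 ∈ B2 → different blocks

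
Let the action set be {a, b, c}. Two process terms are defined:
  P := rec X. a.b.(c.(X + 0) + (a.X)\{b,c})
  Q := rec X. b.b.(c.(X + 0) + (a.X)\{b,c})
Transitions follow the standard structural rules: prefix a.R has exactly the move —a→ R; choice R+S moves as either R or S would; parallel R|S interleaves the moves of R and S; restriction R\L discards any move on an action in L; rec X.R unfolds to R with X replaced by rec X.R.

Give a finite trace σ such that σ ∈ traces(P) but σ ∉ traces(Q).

a

P's transition system — 6 states:
  p0 = rec X. a.b.(c.(X + 0) + (a.X)\{b,c}) | —a→ p1
  p1 = b.(c.((rec X. a.b.(c.(X + 0) + (a.X)\{b,c})) + 0) + (a.(rec X. a.b.(c.(X + 0) + (a.X)\{b,c})))\{b,c}) | —b→ p2
  p2 = c.((rec X. a.b.(c.(X + 0) + (a.X)\{b,c})) + 0) + (a.(rec X. a.b.(c.(X + 0) + (a.X)\{b,c})))\{b,c} | —a→ p3, —c→ p4
  p3 = (rec X. a.b.(c.(X + 0) + (a.X)\{b,c}))\{b,c} | —a→ p5
  p4 = (rec X. a.b.(c.(X + 0) + (a.X)\{b,c})) + 0 | —a→ p1
  p5 = (b.(c.((rec X. a.b.(c.(X + 0) + (a.X)\{b,c})) + 0) + (a.(rec X. a.b.(c.(X + 0) + (a.X)\{b,c})))\{b,c}))\{b,c} | (no moves)
Q's transition system — 5 states:
  q0 = rec X. b.b.(c.(X + 0) + (a.X)\{b,c}) | —b→ q1
  q1 = b.(c.((rec X. b.b.(c.(X + 0) + (a.X)\{b,c})) + 0) + (a.(rec X. b.b.(c.(X + 0) + (a.X)\{b,c})))\{b,c}) | —b→ q2
  q2 = c.((rec X. b.b.(c.(X + 0) + (a.X)\{b,c})) + 0) + (a.(rec X. b.b.(c.(X + 0) + (a.X)\{b,c})))\{b,c} | —a→ q3, —c→ q4
  q3 = (rec X. b.b.(c.(X + 0) + (a.X)\{b,c}))\{b,c} | (no moves)
  q4 = (rec X. b.b.(c.(X + 0) + (a.X)\{b,c})) + 0 | —b→ q1
Trace ⟨a⟩ through P, begin at {p0}:
  after a @ step 1: {p1}
  — P admits the full trace.
Trace ⟨a⟩ through Q, begin at {q0}:
  after a @ step 1: ∅  — Q cannot continue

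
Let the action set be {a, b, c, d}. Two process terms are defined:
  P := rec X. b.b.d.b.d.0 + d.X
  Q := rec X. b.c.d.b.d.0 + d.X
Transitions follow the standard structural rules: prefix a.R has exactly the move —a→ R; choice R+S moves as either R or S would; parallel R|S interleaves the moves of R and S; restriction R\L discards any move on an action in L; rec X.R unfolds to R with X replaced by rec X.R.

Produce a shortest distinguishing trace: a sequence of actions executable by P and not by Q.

bb

LTS(P): 6 reachable states
  s0 = rec X. b.b.d.b.d.0 + d.X | ··b··> s1, ··d··> s0
  s1 = b.d.b.d.0 | ··b··> s2
  s2 = d.b.d.0 | ··d··> s3
  s3 = b.d.0 | ··b··> s4
  s4 = d.0 | ··d··> s5
  s5 = 0 | (no moves)
LTS(Q): 6 reachable states
  t0 = rec X. b.c.d.b.d.0 + d.X | ··b··> t1, ··d··> t0
  t1 = c.d.b.d.0 | ··c··> t2
  t2 = d.b.d.0 | ··d··> t3
  t3 = b.d.0 | ··b··> t4
  t4 = d.0 | ··d··> t5
  t5 = 0 | (no moves)
Run σ = ⟨bb⟩ on P: start {s0}
  after b @ step 1: {s1}
  after b @ step 2: {s2}
  P completes σ.
Run σ = ⟨bb⟩ on Q: start {t0}
  after b @ step 1: {t1}
  after b @ step 2: ∅ (Q stuck)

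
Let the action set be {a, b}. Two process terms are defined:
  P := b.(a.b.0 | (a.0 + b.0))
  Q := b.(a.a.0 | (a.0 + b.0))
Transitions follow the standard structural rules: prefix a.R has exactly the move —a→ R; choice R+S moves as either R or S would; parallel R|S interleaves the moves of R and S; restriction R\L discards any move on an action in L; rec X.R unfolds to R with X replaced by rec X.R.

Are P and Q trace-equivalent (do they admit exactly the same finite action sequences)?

P's transition system — 7 states:
  m0 = b.(a.b.0 | (a.0 + b.0)) :: --b--▸ m1
  m1 = a.b.0 | (a.0 + b.0) :: --a--▸ m2, --a--▸ m3, --b--▸ m2
  m2 = a.b.0 | 0 :: --a--▸ m4
  m3 = b.0 | (a.0 + b.0) :: --a--▸ m4, --b--▸ m4, --b--▸ m5
  m4 = b.0 | 0 :: --b--▸ m6
  m5 = 0 | (a.0 + b.0) :: --a--▸ m6, --b--▸ m6
  m6 = 0 | 0 :: deadlocked
Q's transition system — 7 states:
  n0 = b.(a.a.0 | (a.0 + b.0)) :: --b--▸ n1
  n1 = a.a.0 | (a.0 + b.0) :: --a--▸ n2, --a--▸ n3, --b--▸ n3
  n2 = a.0 | (a.0 + b.0) :: --a--▸ n4, --a--▸ n5, --b--▸ n5
  n3 = a.a.0 | 0 :: --a--▸ n5
  n4 = 0 | (a.0 + b.0) :: --a--▸ n6, --b--▸ n6
  n5 = a.0 | 0 :: --a--▸ n6
  n6 = 0 | 0 :: deadlocked
Trace ⟨babb⟩ through P, begin at {m0}:
  [1] b ⇒ {m1}
  [2] a ⇒ {m2, m3}
  [3] b ⇒ {m4, m5}
  [4] b ⇒ {m6}
  — P admits the full trace.
Trace ⟨babb⟩ through Q, begin at {n0}:
  [1] b ⇒ {n1}
  [2] a ⇒ {n2, n3}
  [3] b ⇒ {n5}
  [4] b ⇒ ∅  — Q cannot continue

trace-distinct — witness ⟨babb⟩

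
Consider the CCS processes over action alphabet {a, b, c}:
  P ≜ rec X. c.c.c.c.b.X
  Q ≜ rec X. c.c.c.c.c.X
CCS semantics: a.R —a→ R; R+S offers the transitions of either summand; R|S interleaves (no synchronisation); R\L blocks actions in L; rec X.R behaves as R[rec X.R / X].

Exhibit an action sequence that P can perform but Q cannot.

ccccb

P's transition system — 5 states:
  s0 = rec X. c.c.c.c.b.X ⊢ =c=> s1
  s1 = c.c.c.b.(rec X. c.c.c.c.b.X) ⊢ =c=> s2
  s2 = c.c.b.(rec X. c.c.c.c.b.X) ⊢ =c=> s3
  s3 = c.b.(rec X. c.c.c.c.b.X) ⊢ =c=> s4
  s4 = b.(rec X. c.c.c.c.b.X) ⊢ =b=> s0
Q's transition system — 5 states:
  t0 = rec X. c.c.c.c.c.X ⊢ =c=> t1
  t1 = c.c.c.c.(rec X. c.c.c.c.c.X) ⊢ =c=> t2
  t2 = c.c.c.(rec X. c.c.c.c.c.X) ⊢ =c=> t3
  t3 = c.c.(rec X. c.c.c.c.c.X) ⊢ =c=> t4
  t4 = c.(rec X. c.c.c.c.c.X) ⊢ =c=> t0
Trace ⟨ccccb⟩ through P, begin at {s0}:
  [1] c ⇒ {s1}
  [2] c ⇒ {s2}
  [3] c ⇒ {s3}
  [4] c ⇒ {s4}
  [5] b ⇒ {s0}
  P completes σ.
Trace ⟨ccccb⟩ through Q, begin at {t0}:
  [1] c ⇒ {t1}
  [2] c ⇒ {t2}
  [3] c ⇒ {t3}
  [4] c ⇒ {t4}
  [5] b ⇒ ∅  — Q cannot continue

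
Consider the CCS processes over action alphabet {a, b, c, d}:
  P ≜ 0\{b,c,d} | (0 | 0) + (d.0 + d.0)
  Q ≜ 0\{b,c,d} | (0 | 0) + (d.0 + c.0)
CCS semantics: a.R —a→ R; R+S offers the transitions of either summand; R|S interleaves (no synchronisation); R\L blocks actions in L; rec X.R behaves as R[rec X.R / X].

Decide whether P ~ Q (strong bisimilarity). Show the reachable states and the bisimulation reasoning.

P's transition system — 2 states:
  p0 = 0\{b,c,d} | (0 | 0) + (d.0 + d.0) | =d=> p1
  p1 = 0 | ·
Q's transition system — 2 states:
  q0 = 0\{b,c,d} | (0 | 0) + (d.0 + c.0) | =c=> q1, =d=> q1
  q1 = 0 | ·
Coarsest stable partition (strong bisimilarity classes):
  B0 = {p0}
  B1 = {p1, q1}
  B2 = {q0}
p0 ∈ B0, q0 ∈ B2 → different blocks

not bisimilar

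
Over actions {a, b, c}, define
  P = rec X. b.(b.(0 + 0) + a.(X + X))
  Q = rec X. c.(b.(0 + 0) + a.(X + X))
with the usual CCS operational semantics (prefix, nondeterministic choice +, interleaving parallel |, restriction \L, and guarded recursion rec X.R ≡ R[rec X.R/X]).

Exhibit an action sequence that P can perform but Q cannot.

Reachable graph of P (4 states):
  m0 = rec X. b.(b.(0 + 0) + a.(X + X)) :: --b--▸ m1
  m1 = b.(0 + 0) + a.((rec X. b.(b.(0 + 0) + a.(X + X))) + (rec X. b.(b.(0 + 0) + a.(X + X)))) :: --a--▸ m2, --b--▸ m3
  m2 = (rec X. b.(b.(0 + 0) + a.(X + X))) + (rec X. b.(b.(0 + 0) + a.(X + X))) :: --b--▸ m1
  m3 = 0 + 0 :: (no moves)
Reachable graph of Q (4 states):
  n0 = rec X. c.(b.(0 + 0) + a.(X + X)) :: --c--▸ n1
  n1 = b.(0 + 0) + a.((rec X. c.(b.(0 + 0) + a.(X + X))) + (rec X. c.(b.(0 + 0) + a.(X + X)))) :: --a--▸ n2, --b--▸ n3
  n2 = (rec X. c.(b.(0 + 0) + a.(X + X))) + (rec X. c.(b.(0 + 0) + a.(X + X))) :: --c--▸ n1
  n3 = 0 + 0 :: (no moves)
Trace ⟨b⟩ through P, begin at {m0}:
  after b @ step 1: {m1}
  ✓ P
Trace ⟨b⟩ through Q, begin at {n0}:
  after b @ step 1: ∅  — Q cannot continue

b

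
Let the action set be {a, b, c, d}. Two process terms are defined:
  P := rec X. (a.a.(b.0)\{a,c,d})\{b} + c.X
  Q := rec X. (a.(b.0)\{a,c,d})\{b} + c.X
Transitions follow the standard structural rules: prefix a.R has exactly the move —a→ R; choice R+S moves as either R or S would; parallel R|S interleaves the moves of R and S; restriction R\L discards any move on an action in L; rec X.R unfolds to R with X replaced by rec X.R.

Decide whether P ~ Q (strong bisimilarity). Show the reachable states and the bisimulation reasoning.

LTS(P): 3 reachable states
  s0 = rec X. (a.a.(b.0)\{a,c,d})\{b} + c.X has moves ··a··> s1, ··c··> s0
  s1 = (a.(b.0)\{a,c,d})\{b} has moves ··a··> s2
  s2 = (b.0)\{a,c,d}\{b} has moves stopped
LTS(Q): 2 reachable states
  t0 = rec X. (a.(b.0)\{a,c,d})\{b} + c.X has moves ··a··> t1, ··c··> t0
  t1 = (b.0)\{a,c,d}\{b} has moves stopped
Coarsest stable partition (strong bisimilarity classes):
  B0 = {s0}
  B1 = {s1}
  B2 = {s2, t1}
  B3 = {t0}
s0 ∈ B0, t0 ∈ B3 → different blocks

not bisimilar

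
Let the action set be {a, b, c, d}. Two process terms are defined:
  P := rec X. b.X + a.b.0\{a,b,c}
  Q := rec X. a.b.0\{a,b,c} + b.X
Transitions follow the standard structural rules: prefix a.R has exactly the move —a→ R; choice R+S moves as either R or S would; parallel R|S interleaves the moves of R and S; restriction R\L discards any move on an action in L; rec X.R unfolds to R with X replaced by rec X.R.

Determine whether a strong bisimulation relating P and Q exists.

LTS(P): 3 reachable states
  p0 = rec X. b.X + a.b.0\{a,b,c} → --a--▸ p1, --b--▸ p0
  p1 = b.0\{a,b,c} → --b--▸ p2
  p2 = 0\{a,b,c} → ·
LTS(Q): 3 reachable states
  q0 = rec X. a.b.0\{a,b,c} + b.X → --a--▸ q1, --b--▸ q0
  q1 = b.0\{a,b,c} → --b--▸ q2
  q2 = 0\{a,b,c} → ·
Coarsest stable partition (strong bisimilarity classes):
  B0 = {p0, q0}
  B1 = {p1, q1}
  B2 = {p2, q2}
p0 ∈ B0, q0 ∈ B0 → same block

bisimilar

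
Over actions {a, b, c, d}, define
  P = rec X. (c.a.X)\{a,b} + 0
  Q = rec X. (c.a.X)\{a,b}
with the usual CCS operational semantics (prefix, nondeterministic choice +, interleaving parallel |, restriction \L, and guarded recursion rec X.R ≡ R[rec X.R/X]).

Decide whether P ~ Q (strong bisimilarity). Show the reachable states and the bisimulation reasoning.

YES

Reachable graph of P (2 states):
  u0 = rec X. (c.a.X)\{a,b} + 0 | --c--▸ u1
  u1 = (a.(rec X. (c.a.X)\{a,b} + 0))\{a,b} | (no moves)
Reachable graph of Q (2 states):
  v0 = rec X. (c.a.X)\{a,b} | --c--▸ v1
  v1 = (a.(rec X. (c.a.X)\{a,b}))\{a,b} | (no moves)
Partition-refinement fixed point:
  B0 = {u0, v0}
  B1 = {u1, v1}
u0 ∈ B0, v0 ∈ B0 → same block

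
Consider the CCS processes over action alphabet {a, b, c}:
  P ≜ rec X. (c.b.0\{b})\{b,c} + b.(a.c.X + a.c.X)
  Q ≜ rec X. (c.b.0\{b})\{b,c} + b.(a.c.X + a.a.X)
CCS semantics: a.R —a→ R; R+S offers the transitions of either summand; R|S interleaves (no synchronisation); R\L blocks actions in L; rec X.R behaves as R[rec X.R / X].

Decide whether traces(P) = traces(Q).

Reachable graph of P (3 states):
  u0 = rec X. (c.b.0\{b})\{b,c} + b.(a.c.X + a.c.X) | --b--▸ u1
  u1 = a.c.(rec X. (c.b.0\{b})\{b,c} + b.(a.c.X + a.c.X)) + a.c.(rec X. (c.b.0\{b})\{b,c} + b.(a.c.X + a.c.X)) | --a--▸ u2
  u2 = c.(rec X. (c.b.0\{b})\{b,c} + b.(a.c.X + a.c.X)) | --c--▸ u0
Reachable graph of Q (4 states):
  v0 = rec X. (c.b.0\{b})\{b,c} + b.(a.c.X + a.a.X) | --b--▸ v1
  v1 = a.c.(rec X. (c.b.0\{b})\{b,c} + b.(a.c.X + a.a.X)) + a.a.(rec X. (c.b.0\{b})\{b,c} + b.(a.c.X + a.a.X)) | --a--▸ v2, --a--▸ v3
  v2 = a.(rec X. (c.b.0\{b})\{b,c} + b.(a.c.X + a.a.X)) | --a--▸ v0
  v3 = c.(rec X. (c.b.0\{b})\{b,c} + b.(a.c.X + a.a.X)) | --c--▸ v0
Run σ = ⟨baa⟩ on Q: start {v0}
  after b @ step 1: {v1}
  after a @ step 2: {v2, v3}
  after a @ step 3: {v0}
  ✓ Q
Run σ = ⟨baa⟩ on P: start {u0}
  after b @ step 1: {u1}
  after a @ step 2: {u2}
  after a @ step 3: ∅ (P stuck)

traces(P) ≠ traces(Q) — witness ⟨baa⟩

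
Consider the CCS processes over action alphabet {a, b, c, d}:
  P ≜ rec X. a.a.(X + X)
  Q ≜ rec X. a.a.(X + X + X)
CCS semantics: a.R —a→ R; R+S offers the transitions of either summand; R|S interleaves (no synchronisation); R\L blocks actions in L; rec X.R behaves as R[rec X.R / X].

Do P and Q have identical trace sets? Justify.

P's transition system — 3 states:
  p0 = rec X. a.a.(X + X) has moves =a=> p1
  p1 = a.((rec X. a.a.(X + X)) + (rec X. a.a.(X + X))) has moves =a=> p2
  p2 = (rec X. a.a.(X + X)) + (rec X. a.a.(X + X)) has moves =a=> p1
Q's transition system — 3 states:
  q0 = rec X. a.a.(X + X + X) has moves =a=> q1
  q1 = a.((rec X. a.a.(X + X + X)) + (rec X. a.a.(X + X + X)) + (rec X. a.a.(X + X + X))) has moves =a=> q2
  q2 = (rec X. a.a.(X + X + X)) + (rec X. a.a.(X + X + X)) + (rec X. a.a.(X + X + X)) has moves =a=> q1
Coarsest stable partition (strong bisimilarity classes):
  B0 = {p0, p1, p2, q0, q1, q2}
p0 ∈ B0, q0 ∈ B0 → same block
Bisimilar ⇒ trace-equivalent.

trace-equivalent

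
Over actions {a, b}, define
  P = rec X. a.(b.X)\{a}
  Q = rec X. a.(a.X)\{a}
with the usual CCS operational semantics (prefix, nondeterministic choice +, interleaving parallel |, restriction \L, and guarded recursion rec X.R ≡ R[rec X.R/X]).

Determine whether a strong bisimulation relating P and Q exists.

NO

Reachable graph of P (3 states):
  s0 = rec X. a.(b.X)\{a} has moves ··a··> s1
  s1 = (b.(rec X. a.(b.X)\{a}))\{a} has moves ··b··> s2
  s2 = (rec X. a.(b.X)\{a})\{a} has moves ∅
Reachable graph of Q (2 states):
  t0 = rec X. a.(a.X)\{a} has moves ··a··> t1
  t1 = (a.(rec X. a.(a.X)\{a}))\{a} has moves ∅
Partition-refinement fixed point:
  B0 = {s0}
  B1 = {s1}
  B2 = {s2, t1}
  B3 = {t0}
s0 ∈ B0, t0 ∈ B3 → different blocks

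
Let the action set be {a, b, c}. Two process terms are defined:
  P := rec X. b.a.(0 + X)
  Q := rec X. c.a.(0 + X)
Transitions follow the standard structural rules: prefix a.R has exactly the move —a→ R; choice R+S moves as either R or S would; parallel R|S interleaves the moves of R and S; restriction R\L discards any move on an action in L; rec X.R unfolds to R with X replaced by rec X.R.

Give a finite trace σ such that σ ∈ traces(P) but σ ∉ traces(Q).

Reachable graph of P (3 states):
  u0 = rec X. b.a.(0 + X) → -b-> u1
  u1 = a.(0 + (rec X. b.a.(0 + X))) → -a-> u2
  u2 = 0 + (rec X. b.a.(0 + X)) → -b-> u1
Reachable graph of Q (3 states):
  v0 = rec X. c.a.(0 + X) → -c-> v1
  v1 = a.(0 + (rec X. c.a.(0 + X))) → -a-> v2
  v2 = 0 + (rec X. c.a.(0 + X)) → -c-> v1
Run σ = ⟨b⟩ on P: start {u0}
  step 1 (b): {u1}
  ✓ P
Run σ = ⟨b⟩ on Q: start {v0}
  step 1 (b): no successor for Q

b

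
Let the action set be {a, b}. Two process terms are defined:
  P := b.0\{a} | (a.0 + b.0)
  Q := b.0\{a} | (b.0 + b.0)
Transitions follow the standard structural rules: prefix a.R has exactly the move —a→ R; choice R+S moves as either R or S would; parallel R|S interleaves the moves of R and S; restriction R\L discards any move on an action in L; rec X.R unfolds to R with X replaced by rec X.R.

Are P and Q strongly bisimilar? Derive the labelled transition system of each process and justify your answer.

P ≁ Q

Reachable graph of P (4 states):
  u0 = b.0\{a} | (a.0 + b.0) → —a→ u1, —b→ u1, —b→ u2
  u1 = b.0\{a} | 0 → —b→ u3
  u2 = 0\{a} | (a.0 + b.0) → —a→ u3, —b→ u3
  u3 = 0\{a} | 0 → deadlocked
Reachable graph of Q (4 states):
  v0 = b.0\{a} | (b.0 + b.0) → —b→ v1, —b→ v2
  v1 = 0\{a} | (b.0 + b.0) → —b→ v3
  v2 = b.0\{a} | 0 → —b→ v3
  v3 = 0\{a} | 0 → deadlocked
Coarsest stable partition (strong bisimilarity classes):
  B0 = {u0}
  B1 = {u1, v1, v2}
  B2 = {u3, v3}
  B3 = {u2}
  B4 = {v0}
u0 ∈ B0, v0 ∈ B4 → different blocks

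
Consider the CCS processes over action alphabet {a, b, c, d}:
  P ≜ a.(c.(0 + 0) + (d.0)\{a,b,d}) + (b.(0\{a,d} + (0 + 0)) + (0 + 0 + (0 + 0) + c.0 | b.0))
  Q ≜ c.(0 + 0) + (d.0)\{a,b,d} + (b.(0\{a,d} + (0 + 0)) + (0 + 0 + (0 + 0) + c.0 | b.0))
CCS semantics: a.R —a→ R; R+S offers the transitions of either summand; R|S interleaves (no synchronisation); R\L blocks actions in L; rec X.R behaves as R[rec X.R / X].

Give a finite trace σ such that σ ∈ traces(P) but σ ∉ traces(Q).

Reachable graph of P (7 states):
  u0 = a.(c.(0 + 0) + (d.0)\{a,b,d}) + (b.(0\{a,d} + (0 + 0)) + (0 + 0 + (0 + 0) + c.0 | b.0)) has moves —a→ u1, —b→ u2, —b→ u3, —c→ u4
  u1 = c.(0 + 0) + (d.0)\{a,b,d} has moves —c→ u5
  u2 = 0\{a,d} + (0 + 0) has moves deadlocked
  u3 = c.0 | 0 has moves —c→ u6
  u4 = 0 | b.0 has moves —b→ u6
  u5 = 0 + 0 has moves deadlocked
  u6 = 0 | 0 has moves deadlocked
Reachable graph of Q (6 states):
  v0 = c.(0 + 0) + (d.0)\{a,b,d} + (b.(0\{a,d} + (0 + 0)) + (0 + 0 + (0 + 0) + c.0 | b.0)) has moves —b→ v1, —b→ v2, —c→ v3, —c→ v4
  v1 = 0\{a,d} + (0 + 0) has moves deadlocked
  v2 = c.0 | 0 has moves —c→ v5
  v3 = 0 + 0 has moves deadlocked
  v4 = 0 | b.0 has moves —b→ v5
  v5 = 0 | 0 has moves deadlocked
Executing a from P (initial set {u0}):
  [1] a ⇒ {u1}
  P completes σ.
Executing a from Q (initial set {v0}):
  [1] a ⇒ no successor for Q

a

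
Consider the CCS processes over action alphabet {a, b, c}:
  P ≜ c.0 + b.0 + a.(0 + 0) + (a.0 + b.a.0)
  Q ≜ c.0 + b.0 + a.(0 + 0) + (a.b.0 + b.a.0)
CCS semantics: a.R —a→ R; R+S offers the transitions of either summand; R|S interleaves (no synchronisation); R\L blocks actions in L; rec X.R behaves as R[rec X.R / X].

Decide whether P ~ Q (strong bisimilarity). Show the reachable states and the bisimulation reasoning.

LTS(P): 4 reachable states
  u0 = c.0 + b.0 + a.(0 + 0) + (a.0 + b.a.0) → --a--▸ u1, --a--▸ u2, --b--▸ u1, --b--▸ u3, --c--▸ u1
  u1 = 0 → deadlocked
  u2 = 0 + 0 → deadlocked
  u3 = a.0 → --a--▸ u1
LTS(Q): 5 reachable states
  v0 = c.0 + b.0 + a.(0 + 0) + (a.b.0 + b.a.0) → --a--▸ v1, --a--▸ v2, --b--▸ v3, --b--▸ v4, --c--▸ v3
  v1 = 0 + 0 → deadlocked
  v2 = b.0 → --b--▸ v3
  v3 = 0 → deadlocked
  v4 = a.0 → --a--▸ v3
Coarsest stable partition (strong bisimilarity classes):
  B0 = {u0}
  B1 = {u1, u2, v1, v3}
  B2 = {u3, v4}
  B3 = {v0}
  B4 = {v2}
u0 ∈ B0, v0 ∈ B3 → different blocks

NO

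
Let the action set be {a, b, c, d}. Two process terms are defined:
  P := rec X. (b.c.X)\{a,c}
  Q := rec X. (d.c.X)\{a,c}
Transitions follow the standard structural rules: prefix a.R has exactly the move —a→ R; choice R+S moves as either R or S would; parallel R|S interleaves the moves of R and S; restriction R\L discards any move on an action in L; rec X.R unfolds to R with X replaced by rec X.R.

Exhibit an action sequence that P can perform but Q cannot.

LTS(P): 2 reachable states
  p0 = rec X. (b.c.X)\{a,c} :: -b-> p1
  p1 = (c.(rec X. (b.c.X)\{a,c}))\{a,c} :: (no moves)
LTS(Q): 2 reachable states
  q0 = rec X. (d.c.X)\{a,c} :: -d-> q1
  q1 = (c.(rec X. (d.c.X)\{a,c}))\{a,c} :: (no moves)
Run σ = ⟨b⟩ on P: start {p0}
  [1] b ⇒ {p1}
  ✓ P
Run σ = ⟨b⟩ on Q: start {q0}
  [1] b ⇒ ∅  — Q cannot continue

b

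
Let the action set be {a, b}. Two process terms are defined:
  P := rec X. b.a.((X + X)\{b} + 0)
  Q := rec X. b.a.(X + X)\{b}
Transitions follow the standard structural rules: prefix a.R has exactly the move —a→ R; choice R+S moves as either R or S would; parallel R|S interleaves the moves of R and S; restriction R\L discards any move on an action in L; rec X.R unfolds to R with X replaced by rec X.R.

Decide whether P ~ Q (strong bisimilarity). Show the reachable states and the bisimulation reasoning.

LTS(P): 3 reachable states
  p0 = rec X. b.a.((X + X)\{b} + 0) has moves --b--▸ p1
  p1 = a.(((rec X. b.a.((X + X)\{b} + 0)) + (rec X. b.a.((X + X)\{b} + 0)))\{b} + 0) has moves --a--▸ p2
  p2 = ((rec X. b.a.((X + X)\{b} + 0)) + (rec X. b.a.((X + X)\{b} + 0)))\{b} + 0 has moves (no moves)
LTS(Q): 3 reachable states
  q0 = rec X. b.a.(X + X)\{b} has moves --b--▸ q1
  q1 = a.((rec X. b.a.(X + X)\{b}) + (rec X. b.a.(X + X)\{b}))\{b} has moves --a--▸ q2
  q2 = ((rec X. b.a.(X + X)\{b}) + (rec X. b.a.(X + X)\{b}))\{b} has moves (no moves)
Coarsest stable partition (strong bisimilarity classes):
  B0 = {p0, q0}
  B1 = {p1, q1}
  B2 = {p2, q2}
p0 ∈ B0, q0 ∈ B0 → same block

P ~ Q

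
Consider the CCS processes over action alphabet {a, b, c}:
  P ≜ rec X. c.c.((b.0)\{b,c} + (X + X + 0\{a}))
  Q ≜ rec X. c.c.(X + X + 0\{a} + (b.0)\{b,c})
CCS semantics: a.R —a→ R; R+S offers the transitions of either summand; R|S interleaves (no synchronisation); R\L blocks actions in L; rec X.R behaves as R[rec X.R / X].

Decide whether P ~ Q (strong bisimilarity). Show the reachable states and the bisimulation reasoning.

bisimilar

LTS(P): 3 reachable states
  s0 = rec X. c.c.((b.0)\{b,c} + (X + X + 0\{a})) has moves =c=> s1
  s1 = c.((b.0)\{b,c} + ((rec X. c.c.((b.0)\{b,c} + (X + X + 0\{a}))) + (rec X. c.c.((b.0)\{b,c} + (X + X + 0\{a}))) + 0\{a})) has moves =c=> s2
  s2 = (b.0)\{b,c} + ((rec X. c.c.((b.0)\{b,c} + (X + X + 0\{a}))) + (rec X. c.c.((b.0)\{b,c} + (X + X + 0\{a}))) + 0\{a}) has moves =c=> s1
LTS(Q): 3 reachable states
  t0 = rec X. c.c.(X + X + 0\{a} + (b.0)\{b,c}) has moves =c=> t1
  t1 = c.((rec X. c.c.(X + X + 0\{a} + (b.0)\{b,c})) + (rec X. c.c.(X + X + 0\{a} + (b.0)\{b,c})) + 0\{a} + (b.0)\{b,c}) has moves =c=> t2
  t2 = (rec X. c.c.(X + X + 0\{a} + (b.0)\{b,c})) + (rec X. c.c.(X + X + 0\{a} + (b.0)\{b,c})) + 0\{a} + (b.0)\{b,c} has moves =c=> t1
Partition-refinement fixed point:
  B0 = {s0, s1, s2, t0, t1, t2}
s0 ∈ B0, t0 ∈ B0 → same block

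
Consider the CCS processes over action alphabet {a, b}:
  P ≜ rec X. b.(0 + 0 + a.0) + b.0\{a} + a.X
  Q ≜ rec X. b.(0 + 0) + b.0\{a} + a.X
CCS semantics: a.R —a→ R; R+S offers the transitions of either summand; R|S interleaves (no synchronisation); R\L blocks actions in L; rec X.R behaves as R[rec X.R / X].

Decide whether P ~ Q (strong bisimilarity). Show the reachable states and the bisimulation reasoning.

not bisimilar

Reachable graph of P (4 states):
  m0 = rec X. b.(0 + 0 + a.0) + b.0\{a} + a.X has moves --a--▸ m0, --b--▸ m1, --b--▸ m2
  m1 = 0 + 0 + a.0 has moves --a--▸ m3
  m2 = 0\{a} has moves (no moves)
  m3 = 0 has moves (no moves)
Reachable graph of Q (3 states):
  n0 = rec X. b.(0 + 0) + b.0\{a} + a.X has moves --a--▸ n0, --b--▸ n1, --b--▸ n2
  n1 = 0 + 0 has moves (no moves)
  n2 = 0\{a} has moves (no moves)
Bisimilarity quotient blocks:
  B0 = {m0}
  B1 = {m2, m3, n1, n2}
  B2 = {m1}
  B3 = {n0}
m0 ∈ B0, n0 ∈ B3 → different blocks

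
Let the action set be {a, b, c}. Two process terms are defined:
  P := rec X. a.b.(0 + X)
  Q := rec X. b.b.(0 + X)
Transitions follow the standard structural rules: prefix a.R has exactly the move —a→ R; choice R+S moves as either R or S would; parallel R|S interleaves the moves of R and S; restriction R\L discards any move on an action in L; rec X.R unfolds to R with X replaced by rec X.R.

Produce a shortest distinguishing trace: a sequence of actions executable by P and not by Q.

a

P's transition system — 3 states:
  m0 = rec X. a.b.(0 + X) → -a-> m1
  m1 = b.(0 + (rec X. a.b.(0 + X))) → -b-> m2
  m2 = 0 + (rec X. a.b.(0 + X)) → -a-> m1
Q's transition system — 3 states:
  n0 = rec X. b.b.(0 + X) → -b-> n1
  n1 = b.(0 + (rec X. b.b.(0 + X))) → -b-> n2
  n2 = 0 + (rec X. b.b.(0 + X)) → -b-> n1
Trace ⟨a⟩ through P, begin at {m0}:
  [1] a ⇒ {m1}
  ✓ P
Trace ⟨a⟩ through Q, begin at {n0}:
  [1] a ⇒ ∅  — Q cannot continue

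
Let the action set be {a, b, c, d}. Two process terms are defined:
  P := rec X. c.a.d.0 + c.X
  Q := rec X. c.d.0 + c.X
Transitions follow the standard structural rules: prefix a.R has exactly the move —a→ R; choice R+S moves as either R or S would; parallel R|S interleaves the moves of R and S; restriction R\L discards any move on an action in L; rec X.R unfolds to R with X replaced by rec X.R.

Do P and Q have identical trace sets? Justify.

Reachable graph of P (4 states):
  m0 = rec X. c.a.d.0 + c.X | =c=> m0, =c=> m1
  m1 = a.d.0 | =a=> m2
  m2 = d.0 | =d=> m3
  m3 = 0 | ·
Reachable graph of Q (3 states):
  n0 = rec X. c.d.0 + c.X | =c=> n0, =c=> n1
  n1 = d.0 | =d=> n2
  n2 = 0 | ·
Executing ca from P (initial set {m0}):
  after c @ step 1: {m0, m1}
  after a @ step 2: {m2}
  — P admits the full trace.
Executing ca from Q (initial set {n0}):
  after c @ step 1: {n0, n1}
  after a @ step 2: ∅ (Q stuck)

trace-distinct — witness ⟨ca⟩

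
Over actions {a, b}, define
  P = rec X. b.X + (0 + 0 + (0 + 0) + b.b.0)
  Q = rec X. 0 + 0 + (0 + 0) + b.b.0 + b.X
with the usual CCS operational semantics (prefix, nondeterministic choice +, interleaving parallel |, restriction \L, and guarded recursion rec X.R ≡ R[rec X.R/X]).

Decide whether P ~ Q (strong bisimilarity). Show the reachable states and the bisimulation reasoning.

P's transition system — 3 states:
  u0 = rec X. b.X + (0 + 0 + (0 + 0) + b.b.0) ⊢ ··b··> u0, ··b··> u1
  u1 = b.0 ⊢ ··b··> u2
  u2 = 0 ⊢ (no moves)
Q's transition system — 3 states:
  v0 = rec X. 0 + 0 + (0 + 0) + b.b.0 + b.X ⊢ ··b··> v0, ··b··> v1
  v1 = b.0 ⊢ ··b··> v2
  v2 = 0 ⊢ (no moves)
Bisimilarity quotient blocks:
  B0 = {u0, v0}
  B1 = {u1, v1}
  B2 = {u2, v2}
u0 ∈ B0, v0 ∈ B0 → same block

P ~ Q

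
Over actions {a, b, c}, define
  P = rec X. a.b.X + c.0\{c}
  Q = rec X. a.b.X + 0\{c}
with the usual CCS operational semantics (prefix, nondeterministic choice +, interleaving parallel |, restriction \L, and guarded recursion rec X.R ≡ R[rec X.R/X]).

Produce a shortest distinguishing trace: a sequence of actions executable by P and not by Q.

LTS(P): 3 reachable states
  p0 = rec X. a.b.X + c.0\{c} | —a→ p1, —c→ p2
  p1 = b.(rec X. a.b.X + c.0\{c}) | —b→ p0
  p2 = 0\{c} | stopped
LTS(Q): 2 reachable states
  q0 = rec X. a.b.X + 0\{c} | —a→ q1
  q1 = b.(rec X. a.b.X + 0\{c}) | —b→ q0
Run σ = ⟨c⟩ on P: start {p0}
  after c @ step 1: {p2}
  ✓ P
Run σ = ⟨c⟩ on Q: start {q0}
  after c @ step 1: ∅ (Q stuck)

c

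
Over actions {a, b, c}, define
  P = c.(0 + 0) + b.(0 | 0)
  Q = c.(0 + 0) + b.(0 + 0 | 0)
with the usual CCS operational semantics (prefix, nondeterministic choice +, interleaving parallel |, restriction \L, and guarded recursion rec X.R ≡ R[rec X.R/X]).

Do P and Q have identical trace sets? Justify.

traces(P) = traces(Q)

P's transition system — 3 states:
  s0 = c.(0 + 0) + b.(0 | 0) ⊢ -b-> s1, -c-> s2
  s1 = 0 | 0 ⊢ deadlocked
  s2 = 0 + 0 ⊢ deadlocked
Q's transition system — 3 states:
  t0 = c.(0 + 0) + b.(0 + 0 | 0) ⊢ -b-> t1, -c-> t2
  t1 = 0 + 0 | 0 ⊢ deadlocked
  t2 = 0 + 0 ⊢ deadlocked
Partition-refinement fixed point:
  B0 = {s0, t0}
  B1 = {s1, s2, t1, t2}
s0 ∈ B0, t0 ∈ B0 → same block
Bisimilar ⇒ trace-equivalent.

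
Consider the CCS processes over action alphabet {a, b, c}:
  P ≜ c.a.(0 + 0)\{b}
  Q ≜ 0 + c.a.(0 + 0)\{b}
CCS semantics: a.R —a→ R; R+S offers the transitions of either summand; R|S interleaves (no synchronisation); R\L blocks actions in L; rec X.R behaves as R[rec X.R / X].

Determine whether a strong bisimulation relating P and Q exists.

YES

Reachable graph of P (3 states):
  p0 = c.a.(0 + 0)\{b} ⊢ =c=> p1
  p1 = a.(0 + 0)\{b} ⊢ =a=> p2
  p2 = (0 + 0)\{b} ⊢ ·
Reachable graph of Q (3 states):
  q0 = 0 + c.a.(0 + 0)\{b} ⊢ =c=> q1
  q1 = a.(0 + 0)\{b} ⊢ =a=> q2
  q2 = (0 + 0)\{b} ⊢ ·
Coarsest stable partition (strong bisimilarity classes):
  B0 = {p0, q0}
  B1 = {p1, q1}
  B2 = {p2, q2}
p0 ∈ B0, q0 ∈ B0 → same block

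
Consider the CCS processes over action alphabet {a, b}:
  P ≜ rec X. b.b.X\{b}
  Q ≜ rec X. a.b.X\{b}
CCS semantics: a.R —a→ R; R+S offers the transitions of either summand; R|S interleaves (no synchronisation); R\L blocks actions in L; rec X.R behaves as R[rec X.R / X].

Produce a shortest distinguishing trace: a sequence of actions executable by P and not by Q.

P's transition system — 3 states:
  m0 = rec X. b.b.X\{b} has moves ··b··> m1
  m1 = b.(rec X. b.b.X\{b})\{b} has moves ··b··> m2
  m2 = (rec X. b.b.X\{b})\{b} has moves deadlocked
Q's transition system — 4 states:
  n0 = rec X. a.b.X\{b} has moves ··a··> n1
  n1 = b.(rec X. a.b.X\{b})\{b} has moves ··b··> n2
  n2 = (rec X. a.b.X\{b})\{b} has moves ··a··> n3
  n3 = (b.(rec X. a.b.X\{b})\{b})\{b} has moves deadlocked
Run σ = ⟨b⟩ on P: start {m0}
  after b @ step 1: {m1}
  ✓ P
Run σ = ⟨b⟩ on Q: start {n0}
  after b @ step 1: no successor for Q

b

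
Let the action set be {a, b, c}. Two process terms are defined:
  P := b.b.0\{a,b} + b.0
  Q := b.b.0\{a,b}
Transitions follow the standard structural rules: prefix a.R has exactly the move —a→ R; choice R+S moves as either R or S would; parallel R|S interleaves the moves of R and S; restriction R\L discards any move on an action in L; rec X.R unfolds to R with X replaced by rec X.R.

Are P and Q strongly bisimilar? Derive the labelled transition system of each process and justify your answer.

NO

P's transition system — 4 states:
  u0 = b.b.0\{a,b} + b.0 :: -b-> u1, -b-> u2
  u1 = 0 :: stopped
  u2 = b.0\{a,b} :: -b-> u3
  u3 = 0\{a,b} :: stopped
Q's transition system — 3 states:
  v0 = b.b.0\{a,b} :: -b-> v1
  v1 = b.0\{a,b} :: -b-> v2
  v2 = 0\{a,b} :: stopped
Coarsest stable partition (strong bisimilarity classes):
  B0 = {u0}
  B1 = {u1, u3, v2}
  B2 = {u2, v1}
  B3 = {v0}
u0 ∈ B0, v0 ∈ B3 → different blocks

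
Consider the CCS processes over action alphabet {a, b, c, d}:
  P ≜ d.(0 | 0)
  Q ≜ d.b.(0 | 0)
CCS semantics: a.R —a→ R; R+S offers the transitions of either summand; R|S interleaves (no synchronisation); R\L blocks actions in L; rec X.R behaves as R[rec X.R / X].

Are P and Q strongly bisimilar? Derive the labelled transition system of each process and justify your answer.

not bisimilar

P's transition system — 2 states:
  s0 = d.(0 | 0) has moves ··d··> s1
  s1 = 0 | 0 has moves deadlocked
Q's transition system — 3 states:
  t0 = d.b.(0 | 0) has moves ··d··> t1
  t1 = b.(0 | 0) has moves ··b··> t2
  t2 = 0 | 0 has moves deadlocked
Bisimilarity quotient blocks:
  B0 = {s0}
  B1 = {s1, t2}
  B2 = {t0}
  B3 = {t1}
s0 ∈ B0, t0 ∈ B2 → different blocks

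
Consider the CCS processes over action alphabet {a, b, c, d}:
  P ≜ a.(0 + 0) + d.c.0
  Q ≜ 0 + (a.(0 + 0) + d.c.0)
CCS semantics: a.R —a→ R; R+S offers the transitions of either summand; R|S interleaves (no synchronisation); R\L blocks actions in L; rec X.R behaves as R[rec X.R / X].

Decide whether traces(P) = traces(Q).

P's transition system — 4 states:
  m0 = a.(0 + 0) + d.c.0 → --a--▸ m1, --d--▸ m2
  m1 = 0 + 0 → deadlocked
  m2 = c.0 → --c--▸ m3
  m3 = 0 → deadlocked
Q's transition system — 4 states:
  n0 = 0 + (a.(0 + 0) + d.c.0) → --a--▸ n1, --d--▸ n2
  n1 = 0 + 0 → deadlocked
  n2 = c.0 → --c--▸ n3
  n3 = 0 → deadlocked
Partition-refinement fixed point:
  B0 = {m0, n0}
  B1 = {m1, m3, n1, n3}
  B2 = {m2, n2}
m0 ∈ B0, n0 ∈ B0 → same block
Bisimilar ⇒ trace-equivalent.

trace-equivalent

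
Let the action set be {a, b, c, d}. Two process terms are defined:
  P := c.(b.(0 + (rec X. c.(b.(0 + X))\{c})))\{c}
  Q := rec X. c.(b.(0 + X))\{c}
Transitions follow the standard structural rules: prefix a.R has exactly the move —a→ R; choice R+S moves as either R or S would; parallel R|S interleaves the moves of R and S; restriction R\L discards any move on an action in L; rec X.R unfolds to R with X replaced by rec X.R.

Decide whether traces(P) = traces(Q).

P's transition system — 3 states:
  m0 = c.(b.(0 + (rec X. c.(b.(0 + X))\{c})))\{c} | —c→ m1
  m1 = (b.(0 + (rec X. c.(b.(0 + X))\{c})))\{c} | —b→ m2
  m2 = (0 + (rec X. c.(b.(0 + X))\{c}))\{c} | ∅
Q's transition system — 3 states:
  n0 = rec X. c.(b.(0 + X))\{c} | —c→ n1
  n1 = (b.(0 + (rec X. c.(b.(0 + X))\{c})))\{c} | —b→ n2
  n2 = (0 + (rec X. c.(b.(0 + X))\{c}))\{c} | ∅
Coarsest stable partition (strong bisimilarity classes):
  B0 = {m0, n0}
  B1 = {m1, n1}
  B2 = {m2, n2}
m0 ∈ B0, n0 ∈ B0 → same block
Bisimilar ⇒ trace-equivalent.

YES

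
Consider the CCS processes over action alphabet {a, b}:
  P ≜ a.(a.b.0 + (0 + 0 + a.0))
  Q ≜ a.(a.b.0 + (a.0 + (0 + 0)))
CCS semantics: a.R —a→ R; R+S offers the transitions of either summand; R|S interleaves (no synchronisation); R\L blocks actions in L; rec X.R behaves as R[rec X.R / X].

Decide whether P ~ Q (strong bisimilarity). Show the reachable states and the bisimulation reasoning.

YES

Reachable graph of P (4 states):
  p0 = a.(a.b.0 + (0 + 0 + a.0)) ⊢ —a→ p1
  p1 = a.b.0 + (0 + 0 + a.0) ⊢ —a→ p2, —a→ p3
  p2 = 0 ⊢ (no moves)
  p3 = b.0 ⊢ —b→ p2
Reachable graph of Q (4 states):
  q0 = a.(a.b.0 + (a.0 + (0 + 0))) ⊢ —a→ q1
  q1 = a.b.0 + (a.0 + (0 + 0)) ⊢ —a→ q2, —a→ q3
  q2 = 0 ⊢ (no moves)
  q3 = b.0 ⊢ —b→ q2
Coarsest stable partition (strong bisimilarity classes):
  B0 = {p0, q0}
  B1 = {p1, q1}
  B2 = {p3, q3}
  B3 = {p2, q2}
p0 ∈ B0, q0 ∈ B0 → same block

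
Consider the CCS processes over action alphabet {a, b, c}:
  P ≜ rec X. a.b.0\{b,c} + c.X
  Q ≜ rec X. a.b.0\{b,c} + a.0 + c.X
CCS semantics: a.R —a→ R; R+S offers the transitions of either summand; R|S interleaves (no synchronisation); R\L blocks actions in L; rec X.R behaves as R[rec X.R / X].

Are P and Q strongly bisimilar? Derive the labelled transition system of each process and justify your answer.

P ≁ Q

LTS(P): 3 reachable states
  m0 = rec X. a.b.0\{b,c} + c.X :: —a→ m1, —c→ m0
  m1 = b.0\{b,c} :: —b→ m2
  m2 = 0\{b,c} :: ·
LTS(Q): 4 reachable states
  n0 = rec X. a.b.0\{b,c} + a.0 + c.X :: —a→ n1, —a→ n2, —c→ n0
  n1 = 0 :: ·
  n2 = b.0\{b,c} :: —b→ n3
  n3 = 0\{b,c} :: ·
Coarsest stable partition (strong bisimilarity classes):
  B0 = {m0}
  B1 = {m1, n2}
  B2 = {m2, n1, n3}
  B3 = {n0}
m0 ∈ B0, n0 ∈ B3 → different blocks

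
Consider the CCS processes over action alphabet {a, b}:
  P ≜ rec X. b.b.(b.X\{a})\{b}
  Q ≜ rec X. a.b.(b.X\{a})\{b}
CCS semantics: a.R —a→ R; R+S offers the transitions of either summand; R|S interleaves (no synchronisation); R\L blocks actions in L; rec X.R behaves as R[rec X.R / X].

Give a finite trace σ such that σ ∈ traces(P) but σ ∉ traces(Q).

Reachable graph of P (3 states):
  m0 = rec X. b.b.(b.X\{a})\{b} :: --b--▸ m1
  m1 = b.(b.(rec X. b.b.(b.X\{a})\{b})\{a})\{b} :: --b--▸ m2
  m2 = (b.(rec X. b.b.(b.X\{a})\{b})\{a})\{b} :: ∅
Reachable graph of Q (3 states):
  n0 = rec X. a.b.(b.X\{a})\{b} :: --a--▸ n1
  n1 = b.(b.(rec X. a.b.(b.X\{a})\{b})\{a})\{b} :: --b--▸ n2
  n2 = (b.(rec X. a.b.(b.X\{a})\{b})\{a})\{b} :: ∅
Trace ⟨b⟩ through P, begin at {m0}:
  [1] b ⇒ {m1}
  P completes σ.
Trace ⟨b⟩ through Q, begin at {n0}:
  [1] b ⇒ ∅  — Q cannot continue

b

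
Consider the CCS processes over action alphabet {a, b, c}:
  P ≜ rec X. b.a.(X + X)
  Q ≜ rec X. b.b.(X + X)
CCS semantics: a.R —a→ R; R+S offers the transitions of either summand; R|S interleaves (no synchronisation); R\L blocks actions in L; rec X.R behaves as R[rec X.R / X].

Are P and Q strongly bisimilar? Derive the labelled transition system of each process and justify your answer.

not bisimilar

Reachable graph of P (3 states):
  p0 = rec X. b.a.(X + X) has moves —b→ p1
  p1 = a.((rec X. b.a.(X + X)) + (rec X. b.a.(X + X))) has moves —a→ p2
  p2 = (rec X. b.a.(X + X)) + (rec X. b.a.(X + X)) has moves —b→ p1
Reachable graph of Q (3 states):
  q0 = rec X. b.b.(X + X) has moves —b→ q1
  q1 = b.((rec X. b.b.(X + X)) + (rec X. b.b.(X + X))) has moves —b→ q2
  q2 = (rec X. b.b.(X + X)) + (rec X. b.b.(X + X)) has moves —b→ q1
Bisimilarity quotient blocks:
  B0 = {p0, p2}
  B1 = {p1}
  B2 = {q0, q1, q2}
p0 ∈ B0, q0 ∈ B2 → different blocks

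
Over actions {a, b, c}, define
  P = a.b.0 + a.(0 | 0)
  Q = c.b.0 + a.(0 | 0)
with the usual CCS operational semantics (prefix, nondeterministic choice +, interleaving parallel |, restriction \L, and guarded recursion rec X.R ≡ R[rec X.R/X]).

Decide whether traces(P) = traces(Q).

NO — witness ⟨ab⟩

P's transition system — 4 states:
  p0 = a.b.0 + a.(0 | 0) :: —a→ p1, —a→ p2
  p1 = 0 | 0 :: stopped
  p2 = b.0 :: —b→ p3
  p3 = 0 :: stopped
Q's transition system — 4 states:
  q0 = c.b.0 + a.(0 | 0) :: —a→ q1, —c→ q2
  q1 = 0 | 0 :: stopped
  q2 = b.0 :: —b→ q3
  q3 = 0 :: stopped
Executing ab from P (initial set {p0}):
  after a @ step 1: {p1, p2}
  after b @ step 2: {p3}
  ✓ P
Executing ab from Q (initial set {q0}):
  after a @ step 1: {q1}
  after b @ step 2: no successor for Q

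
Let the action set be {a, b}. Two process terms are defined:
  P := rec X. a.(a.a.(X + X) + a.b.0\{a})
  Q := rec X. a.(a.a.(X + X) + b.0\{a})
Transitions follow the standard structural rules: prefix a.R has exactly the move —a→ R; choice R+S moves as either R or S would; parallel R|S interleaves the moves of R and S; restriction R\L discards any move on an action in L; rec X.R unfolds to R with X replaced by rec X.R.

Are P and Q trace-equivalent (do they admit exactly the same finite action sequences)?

P's transition system — 6 states:
  m0 = rec X. a.(a.a.(X + X) + a.b.0\{a}) :: ··a··> m1
  m1 = a.a.((rec X. a.(a.a.(X + X) + a.b.0\{a})) + (rec X. a.(a.a.(X + X) + a.b.0\{a}))) + a.b.0\{a} :: ··a··> m2, ··a··> m3
  m2 = a.((rec X. a.(a.a.(X + X) + a.b.0\{a})) + (rec X. a.(a.a.(X + X) + a.b.0\{a}))) :: ··a··> m4
  m3 = b.0\{a} :: ··b··> m5
  m4 = (rec X. a.(a.a.(X + X) + a.b.0\{a})) + (rec X. a.(a.a.(X + X) + a.b.0\{a})) :: ··a··> m1
  m5 = 0\{a} :: (no moves)
Q's transition system — 5 states:
  n0 = rec X. a.(a.a.(X + X) + b.0\{a}) :: ··a··> n1
  n1 = a.a.((rec X. a.(a.a.(X + X) + b.0\{a})) + (rec X. a.(a.a.(X + X) + b.0\{a}))) + b.0\{a} :: ··a··> n2, ··b··> n3
  n2 = a.((rec X. a.(a.a.(X + X) + b.0\{a})) + (rec X. a.(a.a.(X + X) + b.0\{a}))) :: ··a··> n4
  n3 = 0\{a} :: (no moves)
  n4 = (rec X. a.(a.a.(X + X) + b.0\{a})) + (rec X. a.(a.a.(X + X) + b.0\{a})) :: ··a··> n1
Executing aab from P (initial set {m0}):
  step 1 (a): {m1}
  step 2 (a): {m2, m3}
  step 3 (b): {m5}
  P completes σ.
Executing aab from Q (initial set {n0}):
  step 1 (a): {n1}
  step 2 (a): {n2}
  step 3 (b): ∅ (Q stuck)

trace-distinct — witness ⟨aab⟩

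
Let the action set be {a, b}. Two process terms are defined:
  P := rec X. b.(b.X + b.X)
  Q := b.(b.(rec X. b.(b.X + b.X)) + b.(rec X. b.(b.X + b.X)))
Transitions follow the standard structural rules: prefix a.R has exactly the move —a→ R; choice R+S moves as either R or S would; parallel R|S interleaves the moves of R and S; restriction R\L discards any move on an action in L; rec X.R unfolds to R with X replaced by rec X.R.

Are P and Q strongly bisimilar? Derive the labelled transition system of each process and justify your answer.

Reachable graph of P (2 states):
  s0 = rec X. b.(b.X + b.X) | =b=> s1
  s1 = b.(rec X. b.(b.X + b.X)) + b.(rec X. b.(b.X + b.X)) | =b=> s0
Reachable graph of Q (3 states):
  t0 = b.(b.(rec X. b.(b.X + b.X)) + b.(rec X. b.(b.X + b.X))) | =b=> t1
  t1 = b.(rec X. b.(b.X + b.X)) + b.(rec X. b.(b.X + b.X)) | =b=> t2
  t2 = rec X. b.(b.X + b.X) | =b=> t1
Bisimilarity quotient blocks:
  B0 = {s0, s1, t0, t1, t2}
s0 ∈ B0, t0 ∈ B0 → same block

P ~ Q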